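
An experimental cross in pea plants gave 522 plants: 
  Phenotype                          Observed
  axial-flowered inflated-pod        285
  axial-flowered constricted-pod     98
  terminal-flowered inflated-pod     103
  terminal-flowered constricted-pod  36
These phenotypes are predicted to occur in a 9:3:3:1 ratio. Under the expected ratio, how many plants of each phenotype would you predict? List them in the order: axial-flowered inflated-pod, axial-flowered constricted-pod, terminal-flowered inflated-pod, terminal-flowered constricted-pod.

293.625, 97.875, 97.875, 32.625

Expected counts for N = 522 under a 9:3:3:1 ratio (total parts = 16):
  axial-flowered inflated-pod: 522 × 9/16 = 293.625
  axial-flowered constricted-pod: 522 × 3/16 = 97.875
  terminal-flowered inflated-pod: 522 × 3/16 = 97.875
  terminal-flowered constricted-pod: 522 × 1/16 = 32.625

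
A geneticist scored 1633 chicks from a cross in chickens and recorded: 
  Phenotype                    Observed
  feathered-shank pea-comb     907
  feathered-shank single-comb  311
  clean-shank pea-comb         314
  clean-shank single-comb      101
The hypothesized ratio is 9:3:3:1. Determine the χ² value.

Expected counts for N = 1633 under a 9:3:3:1 ratio (total parts = 16):
  feathered-shank pea-comb: 1633 × 9/16 = 918.5625
  feathered-shank single-comb: 1633 × 3/16 = 306.1875
  clean-shank pea-comb: 1633 × 3/16 = 306.1875
  clean-shank single-comb: 1633 × 1/16 = 102.0625
χ² = Σ (O − E)² / E
  feathered-shank pea-comb: (907 − 918.5625)² / 918.5625 = 0.1455
  feathered-shank single-comb: (311 − 306.1875)² / 306.1875 = 0.0756
  clean-shank pea-comb: (314 − 306.1875)² / 306.1875 = 0.1993
  clean-shank single-comb: (101 − 102.0625)² / 102.0625 = 0.0111
χ² = 0.1455 + 0.0756 + 0.1993 + 0.0111 = 0.4315 ≈ 0.432

0.432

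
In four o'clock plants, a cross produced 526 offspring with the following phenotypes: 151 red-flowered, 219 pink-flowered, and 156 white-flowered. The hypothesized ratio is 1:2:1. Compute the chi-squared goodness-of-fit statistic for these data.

Expected counts for N = 526 under a 1:2:1 ratio (total parts = 4):
  red-flowered: 526 × 1/4 = 131.5
  pink-flowered: 526 × 2/4 = 263
  white-flowered: 526 × 1/4 = 131.5
χ² = Σ (O − E)² / E
  red-flowered: (151 − 131.5)² / 131.5 = 2.8916
  pink-flowered: (219 − 263)² / 263 = 7.3612
  white-flowered: (156 − 131.5)² / 131.5 = 4.5646
χ² = 2.8916 + 7.3612 + 4.5646 = 14.8174 ≈ 14.817

14.817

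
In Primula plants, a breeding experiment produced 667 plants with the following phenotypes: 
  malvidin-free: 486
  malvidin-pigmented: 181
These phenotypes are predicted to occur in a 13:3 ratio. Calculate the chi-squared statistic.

Expected counts for N = 667 under a 13:3 ratio (total parts = 16):
  malvidin-free: 667 × 13/16 = 541.9375
  malvidin-pigmented: 667 × 3/16 = 125.0625
χ² = Σ (O − E)² / E
  malvidin-free: (486 − 541.9375)² / 541.9375 = 5.7737
  malvidin-pigmented: (181 − 125.0625)² / 125.0625 = 25.0195
χ² = 5.7737 + 25.0195 = 30.7932 ≈ 30.793

30.793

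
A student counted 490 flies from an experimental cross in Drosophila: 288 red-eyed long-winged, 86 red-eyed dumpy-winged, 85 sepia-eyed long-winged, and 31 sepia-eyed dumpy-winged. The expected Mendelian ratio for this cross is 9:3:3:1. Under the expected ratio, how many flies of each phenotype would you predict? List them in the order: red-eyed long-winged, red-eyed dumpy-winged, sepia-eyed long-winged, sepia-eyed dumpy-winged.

275.625, 91.875, 91.875, 30.625

Total ratio parts = 16. Expected numbers out of 490:
  red-eyed long-winged: 490 × 9/16 = 275.625
  red-eyed dumpy-winged: 490 × 3/16 = 91.875
  sepia-eyed long-winged: 490 × 3/16 = 91.875
  sepia-eyed dumpy-winged: 490 × 1/16 = 30.625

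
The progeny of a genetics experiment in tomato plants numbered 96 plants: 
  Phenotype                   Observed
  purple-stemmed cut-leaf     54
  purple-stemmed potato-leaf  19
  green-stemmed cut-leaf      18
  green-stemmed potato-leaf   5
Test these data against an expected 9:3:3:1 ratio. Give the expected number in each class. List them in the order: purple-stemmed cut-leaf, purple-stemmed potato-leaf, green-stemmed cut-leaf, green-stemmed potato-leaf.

Expected counts for N = 96 under a 9:3:3:1 ratio (total parts = 16):
  purple-stemmed cut-leaf: 96 × 9/16 = 54
  purple-stemmed potato-leaf: 96 × 3/16 = 18
  green-stemmed cut-leaf: 96 × 3/16 = 18
  green-stemmed potato-leaf: 96 × 1/16 = 6

54, 18, 18, 6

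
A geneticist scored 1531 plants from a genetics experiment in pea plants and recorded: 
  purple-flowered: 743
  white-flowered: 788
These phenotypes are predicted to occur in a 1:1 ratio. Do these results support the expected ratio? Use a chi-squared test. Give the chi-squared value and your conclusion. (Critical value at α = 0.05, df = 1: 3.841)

1.323; consistent

Expected counts for N = 1531 under a 1:1 ratio (total parts = 2):
  purple-flowered: 1531 × 1/2 = 765.5
  white-flowered: 1531 × 1/2 = 765.5
χ² = Σ (O − E)² / E
  purple-flowered: (743 − 765.5)² / 765.5 = 0.6613
  white-flowered: (788 − 765.5)² / 765.5 = 0.6613
χ² = 0.6613 + 0.6613 = 1.3226 ≈ 1.323
Degrees of freedom = 2 − 1 = 1; critical value at α = 0.05 is 3.841.
Since 1.323 < 3.841, we fail to reject the null hypothesis — the data are consistent with the 1:1 ratio.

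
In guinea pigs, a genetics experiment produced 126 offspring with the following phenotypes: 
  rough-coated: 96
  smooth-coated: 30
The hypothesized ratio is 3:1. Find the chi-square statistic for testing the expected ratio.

Expected counts for N = 126 under a 3:1 ratio (total parts = 4):
  rough-coated: 126 × 3/4 = 94.5
  smooth-coated: 126 × 1/4 = 31.5
χ² = Σ (O − E)² / E
  rough-coated: (96 − 94.5)² / 94.5 = 0.0238
  smooth-coated: (30 − 31.5)² / 31.5 = 0.0714
χ² = 0.0238 + 0.0714 = 0.0952 ≈ 0.095

0.095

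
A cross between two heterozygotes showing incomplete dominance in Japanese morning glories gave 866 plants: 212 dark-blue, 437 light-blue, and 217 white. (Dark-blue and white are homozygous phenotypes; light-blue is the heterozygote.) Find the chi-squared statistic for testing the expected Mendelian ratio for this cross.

0.132

With incomplete dominance, a heterozygote × heterozygote cross gives a 1:2:1 phenotypic ratio.
Under the 1:2:1 hypothesis (Σ ratio = 4, N = 866):
  dark-blue: 866 × 1/4 = 216.5
  light-blue: 866 × 2/4 = 433
  white: 866 × 1/4 = 216.5
χ² = Σ (O − E)² / E
  dark-blue: (212 − 216.5)² / 216.5 = 0.0935
  light-blue: (437 − 433)² / 433 = 0.0370
  white: (217 − 216.5)² / 216.5 = 0.0012
χ² = 0.0935 + 0.0370 + 0.0012 = 0.1317 ≈ 0.132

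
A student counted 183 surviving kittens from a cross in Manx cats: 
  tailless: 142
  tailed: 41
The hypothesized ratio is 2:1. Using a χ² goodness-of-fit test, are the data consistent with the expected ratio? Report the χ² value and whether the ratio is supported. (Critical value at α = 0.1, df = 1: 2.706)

Total ratio parts = 3. Expected numbers out of 183:
  tailless: 183 × 2/3 = 122
  tailed: 183 × 1/3 = 61
χ² = Σ (O − E)² / E
  tailless: (142 − 122)² / 122 = 3.2787
  tailed: (41 − 61)² / 61 = 6.5574
χ² = 3.2787 + 6.5574 = 9.8361 ≈ 9.836
Degrees of freedom = 2 − 1 = 1; critical value at α = 0.1 is 2.706.
Since 9.836 > 2.706, we reject the null hypothesis — the data do not fit the 2:1 ratio.

9.836; not consistent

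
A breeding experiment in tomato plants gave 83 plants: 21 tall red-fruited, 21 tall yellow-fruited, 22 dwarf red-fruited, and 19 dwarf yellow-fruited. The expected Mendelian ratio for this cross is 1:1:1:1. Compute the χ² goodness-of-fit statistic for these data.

Under the 1:1:1:1 hypothesis (Σ ratio = 4, N = 83):
  tall red-fruited: 83 × 1/4 = 20.75
  tall yellow-fruited: 83 × 1/4 = 20.75
  dwarf red-fruited: 83 × 1/4 = 20.75
  dwarf yellow-fruited: 83 × 1/4 = 20.75
χ² = Σ (O − E)² / E
  tall red-fruited: (21 − 20.75)² / 20.75 = 0.0030
  tall yellow-fruited: (21 − 20.75)² / 20.75 = 0.0030
  dwarf red-fruited: (22 − 20.75)² / 20.75 = 0.0753
  dwarf yellow-fruited: (19 − 20.75)² / 20.75 = 0.1476
χ² = 0.0030 + 0.0030 + 0.0753 + 0.1476 = 0.2289 ≈ 0.229

0.229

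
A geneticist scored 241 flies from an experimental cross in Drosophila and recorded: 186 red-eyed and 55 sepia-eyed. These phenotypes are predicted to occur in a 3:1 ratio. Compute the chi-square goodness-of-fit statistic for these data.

0.610

Under the 3:1 hypothesis (Σ ratio = 4, N = 241):
  red-eyed: 241 × 3/4 = 180.75
  sepia-eyed: 241 × 1/4 = 60.25
χ² = Σ (O − E)² / E
  red-eyed: (186 − 180.75)² / 180.75 = 0.1525
  sepia-eyed: (55 − 60.25)² / 60.25 = 0.4575
χ² = 0.1525 + 0.4575 = 0.610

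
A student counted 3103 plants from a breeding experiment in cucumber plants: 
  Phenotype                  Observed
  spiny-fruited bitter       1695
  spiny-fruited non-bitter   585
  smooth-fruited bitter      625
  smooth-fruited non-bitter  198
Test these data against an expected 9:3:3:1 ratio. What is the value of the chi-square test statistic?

Total ratio parts = 16. Expected numbers out of 3103:
  spiny-fruited bitter: 3103 × 9/16 = 1745.4375
  spiny-fruited non-bitter: 3103 × 3/16 = 581.8125
  smooth-fruited bitter: 3103 × 3/16 = 581.8125
  smooth-fruited non-bitter: 3103 × 1/16 = 193.9375
χ² = Σ (O − E)² / E
  spiny-fruited bitter: (1695 − 1745.4375)² / 1745.4375 = 1.4575
  spiny-fruited non-bitter: (585 − 581.8125)² / 581.8125 = 0.0175
  smooth-fruited bitter: (625 − 581.8125)² / 581.8125 = 3.2058
  smooth-fruited non-bitter: (198 − 193.9375)² / 193.9375 = 0.0851
χ² = 1.4575 + 0.0175 + 3.2058 + 0.0851 = 4.7659 ≈ 4.766

4.766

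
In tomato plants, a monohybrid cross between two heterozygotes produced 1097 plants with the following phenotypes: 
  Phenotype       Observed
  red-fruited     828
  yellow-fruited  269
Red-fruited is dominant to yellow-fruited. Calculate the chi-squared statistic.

0.134

For a monohybrid cross between heterozygotes with complete dominance, the expected phenotypic ratio is 3:1.
Total ratio parts = 4. Expected numbers out of 1097:
  red-fruited: 1097 × 3/4 = 822.75
  yellow-fruited: 1097 × 1/4 = 274.25
χ² = Σ (O − E)² / E
  red-fruited: (828 − 822.75)² / 822.75 = 0.0335
  yellow-fruited: (269 − 274.25)² / 274.25 = 0.1005
χ² = 0.0335 + 0.1005 = 0.134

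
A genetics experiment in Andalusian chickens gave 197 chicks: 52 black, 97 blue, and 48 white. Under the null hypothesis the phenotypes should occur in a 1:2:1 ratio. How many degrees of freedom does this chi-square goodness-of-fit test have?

A goodness-of-fit test with 3 phenotype classes has df = 3 − 1 = 2.

2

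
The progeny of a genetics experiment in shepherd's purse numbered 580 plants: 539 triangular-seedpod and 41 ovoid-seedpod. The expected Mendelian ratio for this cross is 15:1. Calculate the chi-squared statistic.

The 15:1 ratio has 16 parts, so with N = 580 the expected counts are:
  triangular-seedpod: 580 × 15/16 = 543.75
  ovoid-seedpod: 580 × 1/16 = 36.25
χ² = Σ (O − E)² / E
  triangular-seedpod: (539 − 543.75)² / 543.75 = 0.0415
  ovoid-seedpod: (41 − 36.25)² / 36.25 = 0.6224
χ² = 0.0415 + 0.6224 = 0.6639 ≈ 0.664

0.664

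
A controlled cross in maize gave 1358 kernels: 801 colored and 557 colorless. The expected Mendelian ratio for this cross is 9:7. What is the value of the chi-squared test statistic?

4.124

The 9:7 ratio has 16 parts, so with N = 1358 the expected counts are:
  colored: 1358 × 9/16 = 763.875
  colorless: 1358 × 7/16 = 594.125
χ² = Σ (O − E)² / E
  colored: (801 − 763.875)² / 763.875 = 1.8043
  colorless: (557 − 594.125)² / 594.125 = 2.3198
χ² = 1.8043 + 2.3198 = 4.1241 ≈ 4.124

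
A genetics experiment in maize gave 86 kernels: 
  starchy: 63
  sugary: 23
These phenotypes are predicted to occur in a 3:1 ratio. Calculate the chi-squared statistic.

0.140

Total ratio parts = 4. Expected numbers out of 86:
  starchy: 86 × 3/4 = 64.5
  sugary: 86 × 1/4 = 21.5
χ² = Σ (O − E)² / E
  starchy: (63 − 64.5)² / 64.5 = 0.0349
  sugary: (23 − 21.5)² / 21.5 = 0.1047
χ² = 0.0349 + 0.1047 = 0.1396 ≈ 0.140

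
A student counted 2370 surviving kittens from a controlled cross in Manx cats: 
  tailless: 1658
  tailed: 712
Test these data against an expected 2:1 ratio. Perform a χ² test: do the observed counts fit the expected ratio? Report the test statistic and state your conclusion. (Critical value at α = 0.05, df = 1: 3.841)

Under the 2:1 hypothesis (Σ ratio = 3, N = 2370):
  tailless: 2370 × 2/3 = 1580
  tailed: 2370 × 1/3 = 790
χ² = Σ (O − E)² / E
  tailless: (1658 − 1580)² / 1580 = 3.8506
  tailed: (712 − 790)² / 790 = 7.7013
χ² = 3.8506 + 7.7013 = 11.5519 ≈ 11.552
Degrees of freedom = 2 − 1 = 1; critical value at α = 0.05 is 3.841.
Since 11.552 > 3.841, we reject the null hypothesis — the data do not fit the 2:1 ratio.

11.552; not consistent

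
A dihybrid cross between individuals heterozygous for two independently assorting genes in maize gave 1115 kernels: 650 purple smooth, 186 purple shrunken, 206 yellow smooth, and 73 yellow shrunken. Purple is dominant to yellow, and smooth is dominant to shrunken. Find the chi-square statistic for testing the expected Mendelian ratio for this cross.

A dihybrid F₂ with independent assortment and complete dominance at both loci gives a 9:3:3:1 phenotypic ratio.
Under the 9:3:3:1 hypothesis (Σ ratio = 16, N = 1115):
  purple smooth: 1115 × 9/16 = 627.1875
  purple shrunken: 1115 × 3/16 = 209.0625
  yellow smooth: 1115 × 3/16 = 209.0625
  yellow shrunken: 1115 × 1/16 = 69.6875
χ² = Σ (O − E)² / E
  purple smooth: (650 − 627.1875)² / 627.1875 = 0.8298
  purple shrunken: (186 − 209.0625)² / 209.0625 = 2.5441
  yellow smooth: (206 − 209.0625)² / 209.0625 = 0.0449
  yellow shrunken: (73 − 69.6875)² / 69.6875 = 0.1575
χ² = 0.8298 + 2.5441 + 0.0449 + 0.1575 = 3.5763 ≈ 3.576

3.576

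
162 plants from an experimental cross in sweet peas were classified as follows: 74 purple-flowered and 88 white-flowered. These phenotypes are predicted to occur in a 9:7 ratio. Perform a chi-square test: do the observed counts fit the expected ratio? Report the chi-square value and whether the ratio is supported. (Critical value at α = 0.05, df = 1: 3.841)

Total ratio parts = 16. Expected numbers out of 162:
  purple-flowered: 162 × 9/16 = 91.125
  white-flowered: 162 × 7/16 = 70.875
χ² = Σ (O − E)² / E
  purple-flowered: (74 − 91.125)² / 91.125 = 3.2183
  white-flowered: (88 − 70.875)² / 70.875 = 4.1378
χ² = 3.2183 + 4.1378 = 7.3561 ≈ 7.356
Degrees of freedom = 2 − 1 = 1; critical value at α = 0.05 is 3.841.
Since 7.356 > 3.841, we reject the null hypothesis — the data do not fit the 9:7 ratio.

7.356; not consistent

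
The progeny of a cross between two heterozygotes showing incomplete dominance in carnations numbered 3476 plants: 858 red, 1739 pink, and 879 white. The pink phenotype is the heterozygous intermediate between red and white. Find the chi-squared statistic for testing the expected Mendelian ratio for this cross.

With incomplete dominance, a heterozygote × heterozygote cross gives a 1:2:1 phenotypic ratio.
Under the 1:2:1 hypothesis (Σ ratio = 4, N = 3476):
  red: 3476 × 1/4 = 869
  pink: 3476 × 2/4 = 1738
  white: 3476 × 1/4 = 869
χ² = Σ (O − E)² / E
  red: (858 − 869)² / 869 = 0.1392
  pink: (1739 − 1738)² / 1738 = 0.0006
  white: (879 − 869)² / 869 = 0.1151
χ² = 0.1392 + 0.0006 + 0.1151 = 0.2549 ≈ 0.255

0.255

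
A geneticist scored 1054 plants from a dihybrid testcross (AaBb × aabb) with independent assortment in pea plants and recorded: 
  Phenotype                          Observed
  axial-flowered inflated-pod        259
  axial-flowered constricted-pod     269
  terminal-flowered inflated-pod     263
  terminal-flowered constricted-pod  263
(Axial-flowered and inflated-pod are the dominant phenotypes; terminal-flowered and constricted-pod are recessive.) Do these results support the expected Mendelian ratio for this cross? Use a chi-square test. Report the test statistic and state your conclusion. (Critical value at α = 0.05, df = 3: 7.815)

A dihybrid testcross with independent assortment gives a 1:1:1:1 ratio.
The 1:1:1:1 ratio has 4 parts, so with N = 1054 the expected counts are:
  axial-flowered inflated-pod: 1054 × 1/4 = 263.5
  axial-flowered constricted-pod: 1054 × 1/4 = 263.5
  terminal-flowered inflated-pod: 1054 × 1/4 = 263.5
  terminal-flowered constricted-pod: 1054 × 1/4 = 263.5
χ² = Σ (O − E)² / E
  axial-flowered inflated-pod: (259 − 263.5)² / 263.5 = 0.0769
  axial-flowered constricted-pod: (269 − 263.5)² / 263.5 = 0.1148
  terminal-flowered inflated-pod: (263 − 263.5)² / 263.5 = 0.0009
  terminal-flowered constricted-pod: (263 − 263.5)² / 263.5 = 0.0009
χ² = 0.0769 + 0.1148 + 0.0009 + 0.0009 = 0.1935 ≈ 0.194
Degrees of freedom = 4 − 1 = 3; critical value at α = 0.05 is 7.815.
Since 0.194 < 7.815, we fail to reject the null hypothesis — the data are consistent with the 1:1:1:1 ratio.

0.194; consistent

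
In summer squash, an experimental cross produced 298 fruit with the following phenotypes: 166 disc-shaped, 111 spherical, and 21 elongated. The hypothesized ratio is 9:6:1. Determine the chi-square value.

0.324

The 9:6:1 ratio has 16 parts, so with N = 298 the expected counts are:
  disc-shaped: 298 × 9/16 = 167.625
  spherical: 298 × 6/16 = 111.75
  elongated: 298 × 1/16 = 18.625
χ² = Σ (O − E)² / E
  disc-shaped: (166 − 167.625)² / 167.625 = 0.0158
  spherical: (111 − 111.75)² / 111.75 = 0.0050
  elongated: (21 − 18.625)² / 18.625 = 0.3029
χ² = 0.0158 + 0.0050 + 0.3029 = 0.3237 ≈ 0.324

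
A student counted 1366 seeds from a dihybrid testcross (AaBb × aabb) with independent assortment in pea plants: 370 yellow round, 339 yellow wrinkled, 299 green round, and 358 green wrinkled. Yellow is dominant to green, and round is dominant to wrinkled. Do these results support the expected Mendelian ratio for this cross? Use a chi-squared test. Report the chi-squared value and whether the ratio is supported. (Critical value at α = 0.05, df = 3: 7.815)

8.483; not consistent

A dihybrid testcross with independent assortment gives a 1:1:1:1 ratio.
Under the 1:1:1:1 hypothesis (Σ ratio = 4, N = 1366):
  yellow round: 1366 × 1/4 = 341.5
  yellow wrinkled: 1366 × 1/4 = 341.5
  green round: 1366 × 1/4 = 341.5
  green wrinkled: 1366 × 1/4 = 341.5
χ² = Σ (O − E)² / E
  yellow round: (370 − 341.5)² / 341.5 = 2.3785
  yellow wrinkled: (339 − 341.5)² / 341.5 = 0.0183
  green round: (299 − 341.5)² / 341.5 = 5.2892
  green wrinkled: (358 − 341.5)² / 341.5 = 0.7972
χ² = 2.3785 + 0.0183 + 5.2892 + 0.7972 = 8.4832 ≈ 8.483
Degrees of freedom = 4 − 1 = 3; critical value at α = 0.05 is 7.815.
Since 8.483 > 7.815, we reject the null hypothesis — the data do not fit the 1:1:1:1 ratio.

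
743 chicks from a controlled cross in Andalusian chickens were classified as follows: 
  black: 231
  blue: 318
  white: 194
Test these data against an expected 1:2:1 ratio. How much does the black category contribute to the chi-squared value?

Expected counts for N = 743 under a 1:2:1 ratio (total parts = 4):
  black: 743 × 1/4 = 185.75
  blue: 743 × 2/4 = 371.5
  white: 743 × 1/4 = 185.75
Contribution of black: (231 − 185.75)² / 185.75 = 11.0232

11.023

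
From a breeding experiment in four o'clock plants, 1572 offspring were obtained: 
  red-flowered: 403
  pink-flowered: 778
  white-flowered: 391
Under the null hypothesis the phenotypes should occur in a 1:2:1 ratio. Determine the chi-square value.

Expected counts for N = 1572 under a 1:2:1 ratio (total parts = 4):
  red-flowered: 1572 × 1/4 = 393
  pink-flowered: 1572 × 2/4 = 786
  white-flowered: 1572 × 1/4 = 393
χ² = Σ (O − E)² / E
  red-flowered: (403 − 393)² / 393 = 0.2545
  pink-flowered: (778 − 786)² / 786 = 0.0814
  white-flowered: (391 − 393)² / 393 = 0.0102
χ² = 0.2545 + 0.0814 + 0.0102 = 0.3461 ≈ 0.346

0.346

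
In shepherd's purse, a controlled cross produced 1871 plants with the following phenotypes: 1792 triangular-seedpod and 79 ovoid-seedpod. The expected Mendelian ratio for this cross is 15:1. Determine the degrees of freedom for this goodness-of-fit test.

1

A goodness-of-fit test with 2 phenotype classes has df = 2 − 1 = 1.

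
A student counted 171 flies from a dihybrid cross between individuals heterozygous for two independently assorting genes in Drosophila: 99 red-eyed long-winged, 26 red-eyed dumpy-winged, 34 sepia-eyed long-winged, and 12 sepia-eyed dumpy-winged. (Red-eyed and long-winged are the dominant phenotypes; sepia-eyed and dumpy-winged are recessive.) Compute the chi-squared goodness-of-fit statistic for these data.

1.507

A dihybrid F₂ with independent assortment and complete dominance at both loci gives a 9:3:3:1 phenotypic ratio.
Under the 9:3:3:1 hypothesis (Σ ratio = 16, N = 171):
  red-eyed long-winged: 171 × 9/16 = 96.1875
  red-eyed dumpy-winged: 171 × 3/16 = 32.0625
  sepia-eyed long-winged: 171 × 3/16 = 32.0625
  sepia-eyed dumpy-winged: 171 × 1/16 = 10.6875
χ² = Σ (O − E)² / E
  red-eyed long-winged: (99 − 96.1875)² / 96.1875 = 0.0822
  red-eyed dumpy-winged: (26 − 32.0625)² / 32.0625 = 1.1463
  sepia-eyed long-winged: (34 − 32.0625)² / 32.0625 = 0.1171
  sepia-eyed dumpy-winged: (12 − 10.6875)² / 10.6875 = 0.1612
χ² = 0.0822 + 1.1463 + 0.1171 + 0.1612 = 1.5068 ≈ 1.507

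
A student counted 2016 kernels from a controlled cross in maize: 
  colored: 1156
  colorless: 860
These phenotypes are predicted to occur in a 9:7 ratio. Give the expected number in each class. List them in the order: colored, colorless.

Expected counts for N = 2016 under a 9:7 ratio (total parts = 16):
  colored: 2016 × 9/16 = 1134
  colorless: 2016 × 7/16 = 882

1134, 882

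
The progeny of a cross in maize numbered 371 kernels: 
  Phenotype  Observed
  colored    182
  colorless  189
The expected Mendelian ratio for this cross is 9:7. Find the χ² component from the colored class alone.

Under the 9:7 hypothesis (Σ ratio = 16, N = 371):
  colored: 371 × 9/16 = 208.6875
  colorless: 371 × 7/16 = 162.3125
Contribution of colored: (182 − 208.6875)² / 208.6875 = 3.4129

3.413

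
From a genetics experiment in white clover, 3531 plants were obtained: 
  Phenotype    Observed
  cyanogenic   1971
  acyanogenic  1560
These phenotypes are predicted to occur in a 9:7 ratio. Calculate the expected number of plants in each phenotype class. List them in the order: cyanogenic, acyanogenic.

Expected counts for N = 3531 under a 9:7 ratio (total parts = 16):
  cyanogenic: 3531 × 9/16 = 1986.1875
  acyanogenic: 3531 × 7/16 = 1544.8125

1986.1875, 1544.8125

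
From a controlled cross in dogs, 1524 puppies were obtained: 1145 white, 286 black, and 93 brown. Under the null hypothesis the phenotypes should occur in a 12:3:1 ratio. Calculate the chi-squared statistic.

0.057

Under the 12:3:1 hypothesis (Σ ratio = 16, N = 1524):
  white: 1524 × 12/16 = 1143
  black: 1524 × 3/16 = 285.75
  brown: 1524 × 1/16 = 95.25
χ² = Σ (O − E)² / E
  white: (1145 − 1143)² / 1143 = 0.0035
  black: (286 − 285.75)² / 285.75 = 0.0002
  brown: (93 − 95.25)² / 95.25 = 0.0531
χ² = 0.0035 + 0.0002 + 0.0531 = 0.0568 ≈ 0.057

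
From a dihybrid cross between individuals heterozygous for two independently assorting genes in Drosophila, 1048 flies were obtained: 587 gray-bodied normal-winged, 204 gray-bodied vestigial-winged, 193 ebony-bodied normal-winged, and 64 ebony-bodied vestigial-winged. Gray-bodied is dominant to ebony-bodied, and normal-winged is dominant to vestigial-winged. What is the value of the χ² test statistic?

0.394

A dihybrid F₂ with independent assortment and complete dominance at both loci gives a 9:3:3:1 phenotypic ratio.
Under the 9:3:3:1 hypothesis (Σ ratio = 16, N = 1048):
  gray-bodied normal-winged: 1048 × 9/16 = 589.5
  gray-bodied vestigial-winged: 1048 × 3/16 = 196.5
  ebony-bodied normal-winged: 1048 × 3/16 = 196.5
  ebony-bodied vestigial-winged: 1048 × 1/16 = 65.5
χ² = Σ (O − E)² / E
  gray-bodied normal-winged: (587 − 589.5)² / 589.5 = 0.0106
  gray-bodied vestigial-winged: (204 − 196.5)² / 196.5 = 0.2863
  ebony-bodied normal-winged: (193 − 196.5)² / 196.5 = 0.0623
  ebony-bodied vestigial-winged: (64 − 65.5)² / 65.5 = 0.0344
χ² = 0.0106 + 0.2863 + 0.0623 + 0.0344 = 0.3936 ≈ 0.394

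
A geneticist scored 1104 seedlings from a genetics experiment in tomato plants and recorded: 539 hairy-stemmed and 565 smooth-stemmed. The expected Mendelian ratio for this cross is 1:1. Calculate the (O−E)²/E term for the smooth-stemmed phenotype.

0.306

Expected counts for N = 1104 under a 1:1 ratio (total parts = 2):
  hairy-stemmed: 1104 × 1/2 = 552
  smooth-stemmed: 1104 × 1/2 = 552
Contribution of smooth-stemmed: (565 − 552)² / 552 = 0.3062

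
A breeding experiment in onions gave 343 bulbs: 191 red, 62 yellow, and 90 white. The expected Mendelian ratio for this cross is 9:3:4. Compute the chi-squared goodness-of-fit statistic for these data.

0.313

Expected counts for N = 343 under a 9:3:4 ratio (total parts = 16):
  red: 343 × 9/16 = 192.9375
  yellow: 343 × 3/16 = 64.3125
  white: 343 × 4/16 = 85.75
χ² = Σ (O − E)² / E
  red: (191 − 192.9375)² / 192.9375 = 0.0195
  yellow: (62 − 64.3125)² / 64.3125 = 0.0832
  white: (90 − 85.75)² / 85.75 = 0.2106
χ² = 0.0195 + 0.0832 + 0.2106 = 0.3133 ≈ 0.313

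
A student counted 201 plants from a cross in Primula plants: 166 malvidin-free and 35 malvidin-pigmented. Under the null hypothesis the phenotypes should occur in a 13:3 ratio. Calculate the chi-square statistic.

The 13:3 ratio has 16 parts, so with N = 201 the expected counts are:
  malvidin-free: 201 × 13/16 = 163.3125
  malvidin-pigmented: 201 × 3/16 = 37.6875
χ² = Σ (O − E)² / E
  malvidin-free: (166 − 163.3125)² / 163.3125 = 0.0442
  malvidin-pigmented: (35 − 37.6875)² / 37.6875 = 0.1916
χ² = 0.0442 + 0.1916 = 0.2358 ≈ 0.236

0.236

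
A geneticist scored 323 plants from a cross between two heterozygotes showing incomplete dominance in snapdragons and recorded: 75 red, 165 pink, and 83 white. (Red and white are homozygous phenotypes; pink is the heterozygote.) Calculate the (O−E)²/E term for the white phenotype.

0.063

With incomplete dominance, a heterozygote × heterozygote cross gives a 1:2:1 phenotypic ratio.
Expected counts for N = 323 under a 1:2:1 ratio (total parts = 4):
  red: 323 × 1/4 = 80.75
  pink: 323 × 2/4 = 161.5
  white: 323 × 1/4 = 80.75
Contribution of white: (83 − 80.75)² / 80.75 = 0.0627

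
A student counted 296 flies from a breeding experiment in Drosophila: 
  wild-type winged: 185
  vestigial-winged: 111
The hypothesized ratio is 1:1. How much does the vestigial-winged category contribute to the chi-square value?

9.250

The 1:1 ratio has 2 parts, so with N = 296 the expected counts are:
  wild-type winged: 296 × 1/2 = 148
  vestigial-winged: 296 × 1/2 = 148
Contribution of vestigial-winged: (111 − 148)² / 148 = 9.2500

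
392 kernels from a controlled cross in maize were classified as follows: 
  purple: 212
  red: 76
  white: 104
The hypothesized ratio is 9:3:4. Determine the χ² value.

Total ratio parts = 16. Expected numbers out of 392:
  purple: 392 × 9/16 = 220.5
  red: 392 × 3/16 = 73.5
  white: 392 × 4/16 = 98
χ² = Σ (O − E)² / E
  purple: (212 − 220.5)² / 220.5 = 0.3277
  red: (76 − 73.5)² / 73.5 = 0.0850
  white: (104 − 98)² / 98 = 0.3673
χ² = 0.3277 + 0.0850 + 0.3673 = 0.780

0.780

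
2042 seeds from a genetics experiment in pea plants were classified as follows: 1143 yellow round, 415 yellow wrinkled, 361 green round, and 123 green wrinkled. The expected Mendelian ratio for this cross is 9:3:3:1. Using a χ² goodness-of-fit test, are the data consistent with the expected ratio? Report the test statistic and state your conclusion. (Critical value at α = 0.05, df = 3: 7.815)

The 9:3:3:1 ratio has 16 parts, so with N = 2042 the expected counts are:
  yellow round: 2042 × 9/16 = 1148.625
  yellow wrinkled: 2042 × 3/16 = 382.875
  green round: 2042 × 3/16 = 382.875
  green wrinkled: 2042 × 1/16 = 127.625
χ² = Σ (O − E)² / E
  yellow round: (1143 − 1148.625)² / 1148.625 = 0.0275
  yellow wrinkled: (415 − 382.875)² / 382.875 = 2.6954
  green round: (361 − 382.875)² / 382.875 = 1.2498
  green wrinkled: (123 − 127.625)² / 127.625 = 0.1676
χ² = 0.0275 + 2.6954 + 1.2498 + 0.1676 = 4.1403 ≈ 4.140
Degrees of freedom = 4 − 1 = 3; critical value at α = 0.05 is 7.815.
Since 4.140 < 7.815, we fail to reject the null hypothesis — the data are consistent with the 9:3:3:1 ratio.

4.140; consistent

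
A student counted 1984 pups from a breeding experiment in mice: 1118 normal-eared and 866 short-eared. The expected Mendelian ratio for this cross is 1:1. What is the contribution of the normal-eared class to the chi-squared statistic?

The 1:1 ratio has 2 parts, so with N = 1984 the expected counts are:
  normal-eared: 1984 × 1/2 = 992
  short-eared: 1984 × 1/2 = 992
Contribution of normal-eared: (1118 − 992)² / 992 = 16.0040

16.004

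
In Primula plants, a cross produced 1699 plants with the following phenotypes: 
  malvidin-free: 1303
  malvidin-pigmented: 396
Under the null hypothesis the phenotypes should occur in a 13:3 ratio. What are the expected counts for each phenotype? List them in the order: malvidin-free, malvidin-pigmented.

The 13:3 ratio has 16 parts, so with N = 1699 the expected counts are:
  malvidin-free: 1699 × 13/16 = 1380.4375
  malvidin-pigmented: 1699 × 3/16 = 318.5625

1380.4375, 318.5625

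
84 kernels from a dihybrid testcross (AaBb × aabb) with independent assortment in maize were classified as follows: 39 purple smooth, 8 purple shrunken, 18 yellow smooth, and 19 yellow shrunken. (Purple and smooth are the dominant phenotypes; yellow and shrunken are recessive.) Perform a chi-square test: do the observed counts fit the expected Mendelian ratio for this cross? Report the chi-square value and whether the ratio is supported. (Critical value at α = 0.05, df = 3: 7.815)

24.095; not consistent

A dihybrid testcross with independent assortment gives a 1:1:1:1 ratio.
The 1:1:1:1 ratio has 4 parts, so with N = 84 the expected counts are:
  purple smooth: 84 × 1/4 = 21
  purple shrunken: 84 × 1/4 = 21
  yellow smooth: 84 × 1/4 = 21
  yellow shrunken: 84 × 1/4 = 21
χ² = Σ (O − E)² / E
  purple smooth: (39 − 21)² / 21 = 15.4286
  purple shrunken: (8 − 21)² / 21 = 8.0476
  yellow smooth: (18 − 21)² / 21 = 0.4286
  yellow shrunken: (19 − 21)² / 21 = 0.1905
χ² = 15.4286 + 8.0476 + 0.4286 + 0.1905 = 24.0953 ≈ 24.095
Degrees of freedom = 4 − 1 = 3; critical value at α = 0.05 is 7.815.
Since 24.095 > 7.815, we reject the null hypothesis — the data do not fit the 1:1:1:1 ratio.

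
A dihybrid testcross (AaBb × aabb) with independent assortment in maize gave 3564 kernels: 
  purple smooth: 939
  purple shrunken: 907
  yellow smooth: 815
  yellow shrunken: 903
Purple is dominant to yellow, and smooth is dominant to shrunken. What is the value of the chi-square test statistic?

9.517

A dihybrid testcross with independent assortment gives a 1:1:1:1 ratio.
Expected counts for N = 3564 under a 1:1:1:1 ratio (total parts = 4):
  purple smooth: 3564 × 1/4 = 891
  purple shrunken: 3564 × 1/4 = 891
  yellow smooth: 3564 × 1/4 = 891
  yellow shrunken: 3564 × 1/4 = 891
χ² = Σ (O − E)² / E
  purple smooth: (939 − 891)² / 891 = 2.5859
  purple shrunken: (907 − 891)² / 891 = 0.2873
  yellow smooth: (815 − 891)² / 891 = 6.4826
  yellow shrunken: (903 − 891)² / 891 = 0.1616
χ² = 2.5859 + 0.2873 + 6.4826 + 0.1616 = 9.5174 ≈ 9.517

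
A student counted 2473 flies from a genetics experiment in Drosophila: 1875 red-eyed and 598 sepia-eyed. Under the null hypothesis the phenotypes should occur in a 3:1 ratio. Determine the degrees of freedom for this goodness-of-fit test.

1

A goodness-of-fit test with 2 phenotype classes has df = 2 − 1 = 1.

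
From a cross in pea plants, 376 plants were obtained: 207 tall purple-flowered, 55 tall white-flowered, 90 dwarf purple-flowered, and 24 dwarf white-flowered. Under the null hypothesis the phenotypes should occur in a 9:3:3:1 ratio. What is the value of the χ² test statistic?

Expected counts for N = 376 under a 9:3:3:1 ratio (total parts = 16):
  tall purple-flowered: 376 × 9/16 = 211.5
  tall white-flowered: 376 × 3/16 = 70.5
  dwarf purple-flowered: 376 × 3/16 = 70.5
  dwarf white-flowered: 376 × 1/16 = 23.5
χ² = Σ (O − E)² / E
  tall purple-flowered: (207 − 211.5)² / 211.5 = 0.0957
  tall white-flowered: (55 − 70.5)² / 70.5 = 3.4078
  dwarf purple-flowered: (90 − 70.5)² / 70.5 = 5.3936
  dwarf white-flowered: (24 − 23.5)² / 23.5 = 0.0106
χ² = 0.0957 + 3.4078 + 5.3936 + 0.0106 = 8.9077 ≈ 8.908

8.908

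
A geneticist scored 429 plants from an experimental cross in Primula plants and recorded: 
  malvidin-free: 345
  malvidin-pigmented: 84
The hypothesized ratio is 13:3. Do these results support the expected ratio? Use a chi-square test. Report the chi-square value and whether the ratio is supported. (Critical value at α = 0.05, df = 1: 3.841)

0.194; consistent

Expected counts for N = 429 under a 13:3 ratio (total parts = 16):
  malvidin-free: 429 × 13/16 = 348.5625
  malvidin-pigmented: 429 × 3/16 = 80.4375
χ² = Σ (O − E)² / E
  malvidin-free: (345 − 348.5625)² / 348.5625 = 0.0364
  malvidin-pigmented: (84 − 80.4375)² / 80.4375 = 0.1578
χ² = 0.0364 + 0.1578 = 0.1942 ≈ 0.194
Degrees of freedom = 2 − 1 = 1; critical value at α = 0.05 is 3.841.
Since 0.194 < 3.841, we fail to reject the null hypothesis — the data are consistent with the 13:3 ratio.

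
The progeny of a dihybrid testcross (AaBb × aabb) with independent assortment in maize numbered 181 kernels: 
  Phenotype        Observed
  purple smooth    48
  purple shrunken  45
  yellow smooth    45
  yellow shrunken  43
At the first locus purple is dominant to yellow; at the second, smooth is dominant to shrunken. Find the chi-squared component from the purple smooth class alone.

A dihybrid testcross with independent assortment gives a 1:1:1:1 ratio.
Under the 1:1:1:1 hypothesis (Σ ratio = 4, N = 181):
  purple smooth: 181 × 1/4 = 45.25
  purple shrunken: 181 × 1/4 = 45.25
  yellow smooth: 181 × 1/4 = 45.25
  yellow shrunken: 181 × 1/4 = 45.25
Contribution of purple smooth: (48 − 45.25)² / 45.25 = 0.1671

0.167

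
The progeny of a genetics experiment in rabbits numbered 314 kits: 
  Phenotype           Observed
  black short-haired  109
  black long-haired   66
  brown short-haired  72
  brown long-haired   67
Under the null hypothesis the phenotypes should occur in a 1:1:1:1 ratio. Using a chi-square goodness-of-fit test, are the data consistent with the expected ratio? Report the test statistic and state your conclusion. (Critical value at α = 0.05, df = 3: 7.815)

Total ratio parts = 4. Expected numbers out of 314:
  black short-haired: 314 × 1/4 = 78.5
  black long-haired: 314 × 1/4 = 78.5
  brown short-haired: 314 × 1/4 = 78.5
  brown long-haired: 314 × 1/4 = 78.5
χ² = Σ (O − E)² / E
  black short-haired: (109 − 78.5)² / 78.5 = 11.8503
  black long-haired: (66 − 78.5)² / 78.5 = 1.9904
  brown short-haired: (72 − 78.5)² / 78.5 = 0.5382
  brown long-haired: (67 − 78.5)² / 78.5 = 1.6847
χ² = 11.8503 + 1.9904 + 0.5382 + 1.6847 = 16.0636 ≈ 16.064
Degrees of freedom = 4 − 1 = 3; critical value at α = 0.05 is 7.815.
Since 16.064 > 7.815, we reject the null hypothesis — the data do not fit the 1:1:1:1 ratio.

16.064; not consistent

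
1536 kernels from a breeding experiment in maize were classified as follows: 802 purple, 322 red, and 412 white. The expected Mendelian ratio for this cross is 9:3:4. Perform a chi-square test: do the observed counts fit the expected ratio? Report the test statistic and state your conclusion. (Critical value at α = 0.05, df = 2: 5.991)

The 9:3:4 ratio has 16 parts, so with N = 1536 the expected counts are:
  purple: 1536 × 9/16 = 864
  red: 1536 × 3/16 = 288
  white: 1536 × 4/16 = 384
χ² = Σ (O − E)² / E
  purple: (802 − 864)² / 864 = 4.4491
  red: (322 − 288)² / 288 = 4.0139
  white: (412 − 384)² / 384 = 2.0417
χ² = 4.4491 + 4.0139 + 2.0417 = 10.5047 ≈ 10.505
Degrees of freedom = 3 − 1 = 2; critical value at α = 0.05 is 5.991.
Since 10.505 > 5.991, we reject the null hypothesis — the data do not fit the 9:3:4 ratio.

10.505; not consistent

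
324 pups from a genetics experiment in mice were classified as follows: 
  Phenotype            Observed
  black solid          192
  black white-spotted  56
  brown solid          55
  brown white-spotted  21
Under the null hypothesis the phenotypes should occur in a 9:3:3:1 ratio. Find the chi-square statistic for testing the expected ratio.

1.465

The 9:3:3:1 ratio has 16 parts, so with N = 324 the expected counts are:
  black solid: 324 × 9/16 = 182.25
  black white-spotted: 324 × 3/16 = 60.75
  brown solid: 324 × 3/16 = 60.75
  brown white-spotted: 324 × 1/16 = 20.25
χ² = Σ (O − E)² / E
  black solid: (192 − 182.25)² / 182.25 = 0.5216
  black white-spotted: (56 − 60.75)² / 60.75 = 0.3714
  brown solid: (55 − 60.75)² / 60.75 = 0.5442
  brown white-spotted: (21 − 20.25)² / 20.25 = 0.0278
χ² = 0.5216 + 0.3714 + 0.5442 + 0.0278 = 1.465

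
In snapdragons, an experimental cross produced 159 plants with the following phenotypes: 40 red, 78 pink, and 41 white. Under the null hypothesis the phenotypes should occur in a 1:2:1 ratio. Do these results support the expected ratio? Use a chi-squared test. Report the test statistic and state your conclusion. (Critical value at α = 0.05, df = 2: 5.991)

Under the 1:2:1 hypothesis (Σ ratio = 4, N = 159):
  red: 159 × 1/4 = 39.75
  pink: 159 × 2/4 = 79.5
  white: 159 × 1/4 = 39.75
χ² = Σ (O − E)² / E
  red: (40 − 39.75)² / 39.75 = 0.0016
  pink: (78 − 79.5)² / 79.5 = 0.0283
  white: (41 − 39.75)² / 39.75 = 0.0393
χ² = 0.0016 + 0.0283 + 0.0393 = 0.0692 ≈ 0.069
Degrees of freedom = 3 − 1 = 2; critical value at α = 0.05 is 5.991.
Since 0.069 < 5.991, we fail to reject the null hypothesis — the data are consistent with the 1:2:1 ratio.

0.069; consistent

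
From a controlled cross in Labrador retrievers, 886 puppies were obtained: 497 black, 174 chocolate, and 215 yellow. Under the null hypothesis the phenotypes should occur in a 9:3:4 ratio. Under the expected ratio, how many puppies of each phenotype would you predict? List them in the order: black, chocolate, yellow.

498.375, 166.125, 221.5

Under the 9:3:4 hypothesis (Σ ratio = 16, N = 886):
  black: 886 × 9/16 = 498.375
  chocolate: 886 × 3/16 = 166.125
  yellow: 886 × 4/16 = 221.5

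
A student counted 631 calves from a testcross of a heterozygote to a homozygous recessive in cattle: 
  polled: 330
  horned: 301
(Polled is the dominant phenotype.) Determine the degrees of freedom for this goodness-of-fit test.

1

A testcross of a heterozygote (Aa × aa) gives a 1:1 phenotypic ratio.
A goodness-of-fit test with 2 phenotype classes has df = 2 − 1 = 1.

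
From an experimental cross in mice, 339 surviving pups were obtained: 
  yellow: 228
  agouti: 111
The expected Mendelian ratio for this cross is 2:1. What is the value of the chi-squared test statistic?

Total ratio parts = 3. Expected numbers out of 339:
  yellow: 339 × 2/3 = 226
  agouti: 339 × 1/3 = 113
χ² = Σ (O − E)² / E
  yellow: (228 − 226)² / 226 = 0.0177
  agouti: (111 − 113)² / 113 = 0.0354
χ² = 0.0177 + 0.0354 = 0.0531 ≈ 0.053

0.053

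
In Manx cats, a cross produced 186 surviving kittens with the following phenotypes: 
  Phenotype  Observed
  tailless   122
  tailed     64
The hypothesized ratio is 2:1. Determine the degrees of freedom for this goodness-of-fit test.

1

A goodness-of-fit test with 2 phenotype classes has df = 2 − 1 = 1.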